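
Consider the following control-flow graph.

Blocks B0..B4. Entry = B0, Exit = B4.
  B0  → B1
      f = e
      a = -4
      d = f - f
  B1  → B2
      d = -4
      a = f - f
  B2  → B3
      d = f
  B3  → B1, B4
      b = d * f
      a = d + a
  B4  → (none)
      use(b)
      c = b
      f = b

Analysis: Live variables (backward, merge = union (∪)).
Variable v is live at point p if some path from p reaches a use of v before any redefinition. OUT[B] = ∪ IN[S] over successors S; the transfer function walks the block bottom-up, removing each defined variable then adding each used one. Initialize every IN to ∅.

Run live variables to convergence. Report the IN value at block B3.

Answer: {a, d, f}

Derivation:
Per-block solution:
  B0:   IN={e}   OUT={f}
  B1:   IN={f}   OUT={a, f}
  B2:   IN={a, f}   OUT={a, d, f}
  B3:   IN={a, d, f}   OUT={b, f}
  B4:   IN={b}   OUT={}

Merge at B3: OUT[B3] = IN[B1] ⊔ IN[B4] = {b, f}
Applying B3's transfer function to that OUT value gives IN[B3] (row B3 above).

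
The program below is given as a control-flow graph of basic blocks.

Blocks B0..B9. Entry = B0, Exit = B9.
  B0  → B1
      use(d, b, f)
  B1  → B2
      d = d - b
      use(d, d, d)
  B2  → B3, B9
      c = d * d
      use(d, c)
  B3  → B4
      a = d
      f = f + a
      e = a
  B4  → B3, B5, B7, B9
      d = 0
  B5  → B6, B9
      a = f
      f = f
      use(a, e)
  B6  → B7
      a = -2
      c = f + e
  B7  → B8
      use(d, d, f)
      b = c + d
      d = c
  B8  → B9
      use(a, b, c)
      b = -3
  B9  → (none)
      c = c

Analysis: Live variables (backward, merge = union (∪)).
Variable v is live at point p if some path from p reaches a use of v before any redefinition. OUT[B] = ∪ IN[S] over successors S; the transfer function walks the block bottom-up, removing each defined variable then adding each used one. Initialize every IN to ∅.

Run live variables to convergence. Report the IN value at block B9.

Answer: {c}

Trace:
Converged values:
  B0:  IN={b, d, f}  OUT={b, d, f}
  B1:  IN={b, d, f}  OUT={d, f}
  B2:  IN={d, f}  OUT={c, d, f}
  B3:  IN={c, d, f}  OUT={a, c, e, f}
  B4:  IN={a, c, e, f}  OUT={a, c, d, e, f}
  B5:  IN={c, d, e, f}  OUT={c, d, e, f}
  B6:  IN={d, e, f}  OUT={a, c, d, f}
  B7:  IN={a, c, d, f}  OUT={a, b, c}
  B8:  IN={a, b, c}  OUT={c}
  B9:  IN={c}  OUT={}

B9 is the boundary node: OUT[B9] = {}
Applying B9's transfer function to that OUT value gives IN[B9] (row B9 above).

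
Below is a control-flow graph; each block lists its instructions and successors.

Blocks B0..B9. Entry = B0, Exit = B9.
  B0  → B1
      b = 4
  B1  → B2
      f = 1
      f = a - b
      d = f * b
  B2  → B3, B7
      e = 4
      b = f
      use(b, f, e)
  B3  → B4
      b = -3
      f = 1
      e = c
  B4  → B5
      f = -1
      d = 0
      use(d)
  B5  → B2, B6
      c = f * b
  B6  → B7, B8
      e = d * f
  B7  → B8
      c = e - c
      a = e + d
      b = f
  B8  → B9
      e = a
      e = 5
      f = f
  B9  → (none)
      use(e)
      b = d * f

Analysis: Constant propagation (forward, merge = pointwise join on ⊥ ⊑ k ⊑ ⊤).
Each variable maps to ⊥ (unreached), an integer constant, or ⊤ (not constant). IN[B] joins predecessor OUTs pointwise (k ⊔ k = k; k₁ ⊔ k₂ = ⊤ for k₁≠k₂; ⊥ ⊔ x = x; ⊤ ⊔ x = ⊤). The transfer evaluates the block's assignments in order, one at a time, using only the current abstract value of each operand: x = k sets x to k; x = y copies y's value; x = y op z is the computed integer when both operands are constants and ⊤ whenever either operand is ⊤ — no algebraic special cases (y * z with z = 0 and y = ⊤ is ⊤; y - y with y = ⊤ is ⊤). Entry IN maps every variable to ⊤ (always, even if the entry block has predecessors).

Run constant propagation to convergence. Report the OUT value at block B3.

Fixpoint table:
  B0:   IN=(all ⊤)   OUT={b:4; rest ⊤}
  B1:   IN={b:4; rest ⊤}   OUT={b:4; rest ⊤}
  B2:   IN=(all ⊤)   OUT={e:4; rest ⊤}
  B3:   IN={e:4; rest ⊤}   OUT={b:-3, f:1; rest ⊤}
  B4:   IN={b:-3, f:1; rest ⊤}   OUT={b:-3, d:0, f:-1; rest ⊤}
  B5:   IN={b:-3, d:0, f:-1; rest ⊤}   OUT={b:-3, c:3, d:0, f:-1; rest ⊤}
  B6:   IN={b:-3, c:3, d:0, f:-1; rest ⊤}   OUT={b:-3, c:3, d:0, e:0, f:-1; rest ⊤}
  B7:   IN=(all ⊤)   OUT=(all ⊤)
  B8:   IN=(all ⊤)   OUT={e:5; rest ⊤}
  B9:   IN={e:5; rest ⊤}   OUT={e:5; rest ⊤}

Merge at B3: IN[B3] = OUT[B2] = {a: ⊤, b: ⊤, c: ⊤, d: ⊤, e: 4, f: ⊤}
Applying B3's transfer function to that IN value gives OUT[B3] (row B3 above).

Answer: {a: ⊤, b: -3, c: ⊤, d: ⊤, e: ⊤, f: 1}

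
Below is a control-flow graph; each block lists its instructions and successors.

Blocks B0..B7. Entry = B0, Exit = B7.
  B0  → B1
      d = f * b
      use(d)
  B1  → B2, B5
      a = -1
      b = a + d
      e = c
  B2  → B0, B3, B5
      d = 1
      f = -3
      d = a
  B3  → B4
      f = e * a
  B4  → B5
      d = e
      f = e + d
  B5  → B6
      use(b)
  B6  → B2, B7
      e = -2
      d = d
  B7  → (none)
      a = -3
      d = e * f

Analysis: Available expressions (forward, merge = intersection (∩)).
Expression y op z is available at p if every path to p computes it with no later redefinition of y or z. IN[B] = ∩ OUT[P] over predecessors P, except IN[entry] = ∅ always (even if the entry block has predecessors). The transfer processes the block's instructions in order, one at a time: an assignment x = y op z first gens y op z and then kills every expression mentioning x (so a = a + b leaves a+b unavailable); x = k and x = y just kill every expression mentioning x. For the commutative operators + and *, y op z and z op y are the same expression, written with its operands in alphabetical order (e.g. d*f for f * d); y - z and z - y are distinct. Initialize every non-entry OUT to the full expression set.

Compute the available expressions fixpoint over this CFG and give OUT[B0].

Answer: {b*f}

Derivation:
Per-block solution:
  B0:   IN={}   OUT={b*f}
  B1:   IN={b*f}   OUT={a+d}
  B2:   IN={}   OUT={}
  B3:   IN={}   OUT={a*e}
  B4:   IN={a*e}   OUT={a*e, d+e}
  B5:   IN={}   OUT={}
  B6:   IN={}   OUT={}
  B7:   IN={}   OUT={e*f}

Merge at B0 (entry node, so the boundary value {} is joined with the incoming edge(s)): IN[B0] = {} ∩ OUT[B2] = {}
Applying B0's transfer function to that IN value gives OUT[B0] (row B0 above).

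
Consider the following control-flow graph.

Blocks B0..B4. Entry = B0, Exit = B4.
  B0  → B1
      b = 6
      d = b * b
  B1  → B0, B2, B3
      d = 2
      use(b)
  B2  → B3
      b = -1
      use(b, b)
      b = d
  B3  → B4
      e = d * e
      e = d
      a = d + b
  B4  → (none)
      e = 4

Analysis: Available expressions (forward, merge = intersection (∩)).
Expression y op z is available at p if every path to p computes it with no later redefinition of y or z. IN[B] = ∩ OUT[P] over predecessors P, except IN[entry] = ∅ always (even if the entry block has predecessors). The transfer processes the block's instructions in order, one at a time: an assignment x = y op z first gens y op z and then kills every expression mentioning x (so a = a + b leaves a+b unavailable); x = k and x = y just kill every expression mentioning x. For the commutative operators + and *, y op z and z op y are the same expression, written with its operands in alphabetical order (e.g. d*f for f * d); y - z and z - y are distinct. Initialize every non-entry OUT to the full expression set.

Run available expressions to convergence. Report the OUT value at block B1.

Answer: {b*b}

Working:
Per-block solution:
  B0:  IN={}  OUT={b*b}
  B1:  IN={b*b}  OUT={b*b}
  B2:  IN={b*b}  OUT={}
  B3:  IN={}  OUT={b+d}
  B4:  IN={b+d}  OUT={b+d}

Merge at B1: IN[B1] = OUT[B0] = {b*b}
Applying B1's transfer function to that IN value gives OUT[B1] (row B1 above).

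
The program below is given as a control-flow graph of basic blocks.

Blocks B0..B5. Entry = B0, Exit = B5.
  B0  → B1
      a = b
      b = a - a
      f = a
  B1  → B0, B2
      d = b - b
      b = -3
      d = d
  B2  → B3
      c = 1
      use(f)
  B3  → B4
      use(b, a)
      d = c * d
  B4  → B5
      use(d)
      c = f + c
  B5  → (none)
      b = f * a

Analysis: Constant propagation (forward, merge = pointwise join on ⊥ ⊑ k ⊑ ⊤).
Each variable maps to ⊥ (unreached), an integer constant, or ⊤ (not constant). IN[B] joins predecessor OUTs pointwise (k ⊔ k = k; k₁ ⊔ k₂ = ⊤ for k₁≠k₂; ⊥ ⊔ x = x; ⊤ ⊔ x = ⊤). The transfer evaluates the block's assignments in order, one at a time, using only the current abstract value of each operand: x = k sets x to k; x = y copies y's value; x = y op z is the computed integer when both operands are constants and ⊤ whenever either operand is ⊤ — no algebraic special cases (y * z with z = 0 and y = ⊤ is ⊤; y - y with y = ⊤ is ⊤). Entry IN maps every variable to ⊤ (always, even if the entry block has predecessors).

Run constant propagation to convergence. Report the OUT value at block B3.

Per-block solution:
  B0:   IN=(all ⊤)   OUT=(all ⊤)
  B1:   IN=(all ⊤)   OUT={b:-3; rest ⊤}
  B2:   IN={b:-3; rest ⊤}   OUT={b:-3, c:1; rest ⊤}
  B3:   IN={b:-3, c:1; rest ⊤}   OUT={b:-3, c:1; rest ⊤}
  B4:   IN={b:-3, c:1; rest ⊤}   OUT={b:-3; rest ⊤}
  B5:   IN={b:-3; rest ⊤}   OUT=(all ⊤)

Merge at B3: IN[B3] = OUT[B2] = {a: ⊤, b: -3, c: 1, d: ⊤, e: ⊤, f: ⊤}
Applying B3's transfer function to that IN value gives OUT[B3] (row B3 above).

Answer: {a: ⊤, b: -3, c: 1, d: ⊤, e: ⊤, f: ⊤}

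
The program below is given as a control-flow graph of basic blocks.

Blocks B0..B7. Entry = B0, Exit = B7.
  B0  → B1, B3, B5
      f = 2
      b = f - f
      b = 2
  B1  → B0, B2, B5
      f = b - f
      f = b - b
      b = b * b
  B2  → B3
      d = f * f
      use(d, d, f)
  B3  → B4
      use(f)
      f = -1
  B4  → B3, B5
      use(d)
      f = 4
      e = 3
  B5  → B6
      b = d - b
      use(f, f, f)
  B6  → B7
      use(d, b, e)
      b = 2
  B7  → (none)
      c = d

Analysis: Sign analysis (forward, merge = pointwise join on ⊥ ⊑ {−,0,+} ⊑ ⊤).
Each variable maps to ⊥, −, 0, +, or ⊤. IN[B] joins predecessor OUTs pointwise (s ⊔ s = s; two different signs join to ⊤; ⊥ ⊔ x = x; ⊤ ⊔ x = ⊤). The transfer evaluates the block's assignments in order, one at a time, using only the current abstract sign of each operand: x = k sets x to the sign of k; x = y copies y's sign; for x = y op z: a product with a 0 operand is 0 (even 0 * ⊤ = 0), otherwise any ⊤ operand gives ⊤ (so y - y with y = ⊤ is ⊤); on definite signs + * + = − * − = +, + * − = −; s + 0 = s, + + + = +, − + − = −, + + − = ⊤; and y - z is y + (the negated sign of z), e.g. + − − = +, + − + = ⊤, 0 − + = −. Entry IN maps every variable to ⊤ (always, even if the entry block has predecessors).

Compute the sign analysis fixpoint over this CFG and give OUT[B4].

Answer: {a: ⊤, b: +, c: ⊤, d: ⊤, e: +, f: +}

Trace:
Fixpoint table:
  B0:   IN=(all ⊤)   OUT={b:+, f:+; rest ⊤}
  B1:   IN={b:+, f:+; rest ⊤}   OUT={b:+; rest ⊤}
  B2:   IN={b:+; rest ⊤}   OUT={b:+; rest ⊤}
  B3:   IN={b:+; rest ⊤}   OUT={b:+, f:-; rest ⊤}
  B4:   IN={b:+, f:-; rest ⊤}   OUT={b:+, e:+, f:+; rest ⊤}
  B5:   IN={b:+; rest ⊤}   OUT=(all ⊤)
  B6:   IN=(all ⊤)   OUT={b:+; rest ⊤}
  B7:   IN={b:+; rest ⊤}   OUT={b:+; rest ⊤}

Merge at B4: IN[B4] = OUT[B3] = {a: ⊤, b: +, c: ⊤, d: ⊤, e: ⊤, f: -}
Applying B4's transfer function to that IN value gives OUT[B4] (row B4 above).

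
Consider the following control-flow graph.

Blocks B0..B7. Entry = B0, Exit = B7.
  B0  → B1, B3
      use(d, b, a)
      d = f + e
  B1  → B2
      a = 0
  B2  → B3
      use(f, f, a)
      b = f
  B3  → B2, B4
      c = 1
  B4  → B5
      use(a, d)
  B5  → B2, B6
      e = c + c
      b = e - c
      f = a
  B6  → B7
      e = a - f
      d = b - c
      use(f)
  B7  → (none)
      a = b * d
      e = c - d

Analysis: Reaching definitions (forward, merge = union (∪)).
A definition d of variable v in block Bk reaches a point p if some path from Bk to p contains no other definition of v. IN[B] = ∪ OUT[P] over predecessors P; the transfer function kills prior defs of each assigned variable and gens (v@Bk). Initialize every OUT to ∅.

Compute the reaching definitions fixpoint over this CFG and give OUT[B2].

Fixpoint table:
  B0:  IN={}  OUT={d@B0}
  B1:  IN={d@B0}  OUT={a@B1, d@B0}
  B2:  IN={a@B1, b@B2, b@B5, c@B3, d@B0, e@B5, f@B5}  OUT={a@B1, b@B2, c@B3, d@B0, e@B5, f@B5}
  B3:  IN={a@B1, b@B2, c@B3, d@B0, e@B5, f@B5}  OUT={a@B1, b@B2, c@B3, d@B0, e@B5, f@B5}
  B4:  IN={a@B1, b@B2, c@B3, d@B0, e@B5, f@B5}  OUT={a@B1, b@B2, c@B3, d@B0, e@B5, f@B5}
  B5:  IN={a@B1, b@B2, c@B3, d@B0, e@B5, f@B5}  OUT={a@B1, b@B5, c@B3, d@B0, e@B5, f@B5}
  B6:  IN={a@B1, b@B5, c@B3, d@B0, e@B5, f@B5}  OUT={a@B1, b@B5, c@B3, d@B6, e@B6, f@B5}
  B7:  IN={a@B1, b@B5, c@B3, d@B6, e@B6, f@B5}  OUT={a@B7, b@B5, c@B3, d@B6, e@B7, f@B5}

Merge at B2: IN[B2] = OUT[B1] ⊔ OUT[B3] ⊔ OUT[B5] = {a@B1, b@B2, b@B5, c@B3, d@B0, e@B5, f@B5}
Applying B2's transfer function to that IN value gives OUT[B2] (row B2 above).

Answer: {a@B1, b@B2, c@B3, d@B0, e@B5, f@B5}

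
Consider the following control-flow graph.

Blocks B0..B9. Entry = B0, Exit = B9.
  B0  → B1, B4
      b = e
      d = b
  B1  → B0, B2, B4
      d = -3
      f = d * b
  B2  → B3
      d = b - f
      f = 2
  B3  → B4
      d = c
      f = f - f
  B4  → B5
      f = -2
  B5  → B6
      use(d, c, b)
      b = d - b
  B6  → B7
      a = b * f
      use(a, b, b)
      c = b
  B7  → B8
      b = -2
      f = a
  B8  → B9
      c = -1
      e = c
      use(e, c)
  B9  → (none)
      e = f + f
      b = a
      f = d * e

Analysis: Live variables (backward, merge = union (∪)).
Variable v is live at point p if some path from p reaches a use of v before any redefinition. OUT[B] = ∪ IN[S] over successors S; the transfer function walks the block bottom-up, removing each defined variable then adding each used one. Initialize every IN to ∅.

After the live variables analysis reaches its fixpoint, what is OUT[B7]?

Fixpoint table:
  B0:   IN={c, e}   OUT={b, c, d, e}
  B1:   IN={b, c, e}   OUT={b, c, d, e, f}
  B2:   IN={b, c, f}   OUT={b, c, f}
  B3:   IN={b, c, f}   OUT={b, c, d}
  B4:   IN={b, c, d}   OUT={b, c, d, f}
  B5:   IN={b, c, d, f}   OUT={b, d, f}
  B6:   IN={b, d, f}   OUT={a, d}
  B7:   IN={a, d}   OUT={a, d, f}
  B8:   IN={a, d, f}   OUT={a, d, f}
  B9:   IN={a, d, f}   OUT={}

Merge at B7: OUT[B7] = IN[B8] = {a, d, f}

Answer: {a, d, f}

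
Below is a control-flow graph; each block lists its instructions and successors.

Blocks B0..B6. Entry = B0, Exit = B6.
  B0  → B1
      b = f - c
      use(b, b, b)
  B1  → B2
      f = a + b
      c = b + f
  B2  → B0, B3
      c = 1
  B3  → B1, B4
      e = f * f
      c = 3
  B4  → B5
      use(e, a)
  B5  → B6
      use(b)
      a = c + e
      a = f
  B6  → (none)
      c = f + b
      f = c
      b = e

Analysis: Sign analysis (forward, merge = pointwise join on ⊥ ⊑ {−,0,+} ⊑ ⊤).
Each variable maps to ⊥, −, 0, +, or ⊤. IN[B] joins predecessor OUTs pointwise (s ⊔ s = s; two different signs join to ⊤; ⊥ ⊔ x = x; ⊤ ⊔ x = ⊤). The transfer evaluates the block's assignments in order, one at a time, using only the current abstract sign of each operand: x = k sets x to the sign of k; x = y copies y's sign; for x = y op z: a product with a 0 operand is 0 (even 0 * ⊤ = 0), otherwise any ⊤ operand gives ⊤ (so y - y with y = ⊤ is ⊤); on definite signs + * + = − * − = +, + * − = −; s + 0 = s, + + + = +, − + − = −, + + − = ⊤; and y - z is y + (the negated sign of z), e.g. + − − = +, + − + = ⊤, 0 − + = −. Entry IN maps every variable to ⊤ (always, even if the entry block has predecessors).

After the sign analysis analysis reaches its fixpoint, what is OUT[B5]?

Per-block solution:
  B0: | IN=(all ⊤) | OUT=(all ⊤)
  B1: | IN=(all ⊤) | OUT=(all ⊤)
  B2: | IN=(all ⊤) | OUT={c:+; rest ⊤}
  B3: | IN={c:+; rest ⊤} | OUT={c:+; rest ⊤}
  B4: | IN={c:+; rest ⊤} | OUT={c:+; rest ⊤}
  B5: | IN={c:+; rest ⊤} | OUT={c:+; rest ⊤}
  B6: | IN={c:+; rest ⊤} | OUT=(all ⊤)

Merge at B5: IN[B5] = OUT[B4] = {a: ⊤, b: ⊤, c: +, d: ⊤, e: ⊤, f: ⊤}
Applying B5's transfer function to that IN value gives OUT[B5] (row B5 above).

Answer: {a: ⊤, b: ⊤, c: +, d: ⊤, e: ⊤, f: ⊤}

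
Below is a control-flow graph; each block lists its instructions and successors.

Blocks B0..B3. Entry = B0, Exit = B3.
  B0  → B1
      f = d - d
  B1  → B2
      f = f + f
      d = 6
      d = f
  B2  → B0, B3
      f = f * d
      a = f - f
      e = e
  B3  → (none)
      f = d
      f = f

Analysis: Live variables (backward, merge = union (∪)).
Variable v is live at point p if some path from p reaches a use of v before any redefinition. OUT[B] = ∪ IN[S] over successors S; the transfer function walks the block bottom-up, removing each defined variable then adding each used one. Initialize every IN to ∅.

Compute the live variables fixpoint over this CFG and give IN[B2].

Answer: {d, e, f}

Trace:
Per-block solution:
  B0: | IN={d, e} | OUT={e, f}
  B1: | IN={e, f} | OUT={d, e, f}
  B2: | IN={d, e, f} | OUT={d, e}
  B3: | IN={d} | OUT={}

Merge at B2: OUT[B2] = IN[B0] ⊔ IN[B3] = {d, e}
Applying B2's transfer function to that OUT value gives IN[B2] (row B2 above).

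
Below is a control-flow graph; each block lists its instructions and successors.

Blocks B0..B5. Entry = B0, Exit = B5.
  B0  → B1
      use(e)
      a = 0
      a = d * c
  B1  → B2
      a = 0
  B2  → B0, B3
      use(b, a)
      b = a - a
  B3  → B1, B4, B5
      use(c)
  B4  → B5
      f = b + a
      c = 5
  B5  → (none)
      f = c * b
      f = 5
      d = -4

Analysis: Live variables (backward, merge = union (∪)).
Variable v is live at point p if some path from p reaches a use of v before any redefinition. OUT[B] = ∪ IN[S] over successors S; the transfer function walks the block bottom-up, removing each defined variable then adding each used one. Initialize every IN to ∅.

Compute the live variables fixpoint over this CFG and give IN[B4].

Answer: {a, b}

Trace:
Fixpoint table:
  B0:   IN={b, c, d, e}   OUT={b, c, d, e}
  B1:   IN={b, c, d, e}   OUT={a, b, c, d, e}
  B2:   IN={a, b, c, d, e}   OUT={a, b, c, d, e}
  B3:   IN={a, b, c, d, e}   OUT={a, b, c, d, e}
  B4:   IN={a, b}   OUT={b, c}
  B5:   IN={b, c}   OUT={}

Merge at B4: OUT[B4] = IN[B5] = {b, c}
Applying B4's transfer function to that OUT value gives IN[B4] (row B4 above).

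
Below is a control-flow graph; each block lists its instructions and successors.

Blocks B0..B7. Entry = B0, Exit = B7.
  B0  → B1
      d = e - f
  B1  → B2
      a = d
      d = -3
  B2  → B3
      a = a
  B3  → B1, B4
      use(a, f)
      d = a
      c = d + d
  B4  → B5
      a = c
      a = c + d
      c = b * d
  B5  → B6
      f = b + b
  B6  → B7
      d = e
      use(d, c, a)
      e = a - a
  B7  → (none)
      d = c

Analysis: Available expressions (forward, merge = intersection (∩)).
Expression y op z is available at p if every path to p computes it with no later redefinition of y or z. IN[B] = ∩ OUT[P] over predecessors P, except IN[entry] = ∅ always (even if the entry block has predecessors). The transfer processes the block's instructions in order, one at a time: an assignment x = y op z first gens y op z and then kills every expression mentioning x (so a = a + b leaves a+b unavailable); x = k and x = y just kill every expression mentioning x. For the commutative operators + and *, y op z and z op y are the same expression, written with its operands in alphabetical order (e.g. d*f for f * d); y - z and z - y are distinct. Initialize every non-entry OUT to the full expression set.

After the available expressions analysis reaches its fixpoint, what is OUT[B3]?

Fixpoint table:
  B0:   IN={}   OUT={e-f}
  B1:   IN={e-f}   OUT={e-f}
  B2:   IN={e-f}   OUT={e-f}
  B3:   IN={e-f}   OUT={d+d, e-f}
  B4:   IN={d+d, e-f}   OUT={b*d, d+d, e-f}
  B5:   IN={b*d, d+d, e-f}   OUT={b*d, b+b, d+d}
  B6:   IN={b*d, b+b, d+d}   OUT={a-a, b+b}
  B7:   IN={a-a, b+b}   OUT={a-a, b+b}

Merge at B3: IN[B3] = OUT[B2] = {e-f}
Applying B3's transfer function to that IN value gives OUT[B3] (row B3 above).

Answer: {d+d, e-f}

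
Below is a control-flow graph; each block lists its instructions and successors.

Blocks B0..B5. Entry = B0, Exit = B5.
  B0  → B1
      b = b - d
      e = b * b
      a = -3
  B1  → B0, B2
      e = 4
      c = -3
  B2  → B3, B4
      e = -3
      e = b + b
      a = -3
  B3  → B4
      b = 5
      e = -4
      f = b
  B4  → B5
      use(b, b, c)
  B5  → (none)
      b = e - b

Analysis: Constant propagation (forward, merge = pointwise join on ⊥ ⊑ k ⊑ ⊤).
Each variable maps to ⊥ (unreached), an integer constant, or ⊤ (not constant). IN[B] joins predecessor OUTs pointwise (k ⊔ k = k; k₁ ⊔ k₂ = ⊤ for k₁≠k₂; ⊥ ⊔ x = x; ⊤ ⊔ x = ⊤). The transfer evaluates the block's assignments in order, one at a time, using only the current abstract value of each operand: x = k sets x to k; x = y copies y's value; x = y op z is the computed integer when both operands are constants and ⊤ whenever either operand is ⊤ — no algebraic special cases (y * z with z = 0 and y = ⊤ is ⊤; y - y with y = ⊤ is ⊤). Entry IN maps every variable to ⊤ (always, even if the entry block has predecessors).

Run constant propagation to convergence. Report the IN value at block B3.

Converged values:
  B0:   IN=(all ⊤)   OUT={a:-3; rest ⊤}
  B1:   IN={a:-3; rest ⊤}   OUT={a:-3, c:-3, e:4; rest ⊤}
  B2:   IN={a:-3, c:-3, e:4; rest ⊤}   OUT={a:-3, c:-3; rest ⊤}
  B3:   IN={a:-3, c:-3; rest ⊤}   OUT={a:-3, b:5, c:-3, e:-4, f:5; rest ⊤}
  B4:   IN={a:-3, c:-3; rest ⊤}   OUT={a:-3, c:-3; rest ⊤}
  B5:   IN={a:-3, c:-3; rest ⊤}   OUT={a:-3, c:-3; rest ⊤}

Merge at B3: IN[B3] = OUT[B2] = {a: -3, b: ⊤, c: -3, d: ⊤, e: ⊤, f: ⊤}

Answer: {a: -3, b: ⊤, c: -3, d: ⊤, e: ⊤, f: ⊤}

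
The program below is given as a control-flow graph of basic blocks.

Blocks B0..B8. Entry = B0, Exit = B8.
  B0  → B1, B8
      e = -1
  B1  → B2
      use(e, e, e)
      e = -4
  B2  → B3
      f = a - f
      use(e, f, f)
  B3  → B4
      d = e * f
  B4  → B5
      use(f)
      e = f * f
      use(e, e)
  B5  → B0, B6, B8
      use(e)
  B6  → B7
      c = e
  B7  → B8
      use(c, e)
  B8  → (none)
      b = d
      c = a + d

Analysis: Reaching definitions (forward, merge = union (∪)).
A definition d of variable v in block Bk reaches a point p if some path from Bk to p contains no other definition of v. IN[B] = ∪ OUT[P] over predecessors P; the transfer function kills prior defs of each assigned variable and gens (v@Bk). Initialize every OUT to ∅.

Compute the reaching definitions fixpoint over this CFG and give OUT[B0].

Answer: {d@B3, e@B0, f@B2}

Derivation:
Fixpoint table:
  B0:   IN={d@B3, e@B4, f@B2}   OUT={d@B3, e@B0, f@B2}
  B1:   IN={d@B3, e@B0, f@B2}   OUT={d@B3, e@B1, f@B2}
  B2:   IN={d@B3, e@B1, f@B2}   OUT={d@B3, e@B1, f@B2}
  B3:   IN={d@B3, e@B1, f@B2}   OUT={d@B3, e@B1, f@B2}
  B4:   IN={d@B3, e@B1, f@B2}   OUT={d@B3, e@B4, f@B2}
  B5:   IN={d@B3, e@B4, f@B2}   OUT={d@B3, e@B4, f@B2}
  B6:   IN={d@B3, e@B4, f@B2}   OUT={c@B6, d@B3, e@B4, f@B2}
  B7:   IN={c@B6, d@B3, e@B4, f@B2}   OUT={c@B6, d@B3, e@B4, f@B2}
  B8:   IN={c@B6, d@B3, e@B0, e@B4, f@B2}   OUT={b@B8, c@B8, d@B3, e@B0, e@B4, f@B2}

Merge at B0 (entry node, so the boundary value {} is joined with the incoming edge(s)): IN[B0] = {} ⊔ OUT[B5] = {d@B3, e@B4, f@B2}
Applying B0's transfer function to that IN value gives OUT[B0] (row B0 above).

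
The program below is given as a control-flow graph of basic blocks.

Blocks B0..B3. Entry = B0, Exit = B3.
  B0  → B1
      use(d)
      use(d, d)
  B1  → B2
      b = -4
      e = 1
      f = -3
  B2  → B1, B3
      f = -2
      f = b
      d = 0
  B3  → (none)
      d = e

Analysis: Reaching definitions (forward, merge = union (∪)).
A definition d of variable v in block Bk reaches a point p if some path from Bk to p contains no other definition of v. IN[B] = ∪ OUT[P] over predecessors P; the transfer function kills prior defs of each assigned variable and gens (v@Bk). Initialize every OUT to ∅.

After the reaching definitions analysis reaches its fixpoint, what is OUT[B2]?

Answer: {b@B1, d@B2, e@B1, f@B2}

Trace:
Fixpoint table:
  B0: | IN={} | OUT={}
  B1: | IN={b@B1, d@B2, e@B1, f@B2} | OUT={b@B1, d@B2, e@B1, f@B1}
  B2: | IN={b@B1, d@B2, e@B1, f@B1} | OUT={b@B1, d@B2, e@B1, f@B2}
  B3: | IN={b@B1, d@B2, e@B1, f@B2} | OUT={b@B1, d@B3, e@B1, f@B2}

Merge at B2: IN[B2] = OUT[B1] = {b@B1, d@B2, e@B1, f@B1}
Applying B2's transfer function to that IN value gives OUT[B2] (row B2 above).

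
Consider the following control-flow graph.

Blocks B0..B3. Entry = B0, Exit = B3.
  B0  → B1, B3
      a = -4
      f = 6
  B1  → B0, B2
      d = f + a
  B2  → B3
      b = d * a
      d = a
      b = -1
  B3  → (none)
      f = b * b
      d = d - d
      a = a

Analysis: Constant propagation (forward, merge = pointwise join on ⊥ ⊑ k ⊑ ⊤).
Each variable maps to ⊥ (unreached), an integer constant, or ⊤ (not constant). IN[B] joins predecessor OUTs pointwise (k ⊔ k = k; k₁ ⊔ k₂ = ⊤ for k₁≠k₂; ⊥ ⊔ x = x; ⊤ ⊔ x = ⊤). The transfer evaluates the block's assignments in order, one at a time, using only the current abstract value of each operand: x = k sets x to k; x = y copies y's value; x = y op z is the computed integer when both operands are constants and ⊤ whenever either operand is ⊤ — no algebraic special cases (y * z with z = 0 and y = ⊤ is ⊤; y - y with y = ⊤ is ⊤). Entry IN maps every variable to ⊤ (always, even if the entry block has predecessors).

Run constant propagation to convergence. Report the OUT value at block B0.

Answer: {a: -4, b: ⊤, c: ⊤, d: ⊤, e: ⊤, f: 6}

Derivation:
Fixpoint table:
  B0:   IN=(all ⊤)   OUT={a:-4, f:6; rest ⊤}
  B1:   IN={a:-4, f:6; rest ⊤}   OUT={a:-4, d:2, f:6; rest ⊤}
  B2:   IN={a:-4, d:2, f:6; rest ⊤}   OUT={a:-4, b:-1, d:-4, f:6; rest ⊤}
  B3:   IN={a:-4, f:6; rest ⊤}   OUT={a:-4; rest ⊤}

Merge at B0 (entry node, so the boundary value (all ⊤) is joined with the incoming edge(s)): IN[B0] = (all ⊤) ⊔ OUT[B1] = {a: ⊤, b: ⊤, c: ⊤, d: ⊤, e: ⊤, f: ⊤}
Applying B0's transfer function to that IN value gives OUT[B0] (row B0 above).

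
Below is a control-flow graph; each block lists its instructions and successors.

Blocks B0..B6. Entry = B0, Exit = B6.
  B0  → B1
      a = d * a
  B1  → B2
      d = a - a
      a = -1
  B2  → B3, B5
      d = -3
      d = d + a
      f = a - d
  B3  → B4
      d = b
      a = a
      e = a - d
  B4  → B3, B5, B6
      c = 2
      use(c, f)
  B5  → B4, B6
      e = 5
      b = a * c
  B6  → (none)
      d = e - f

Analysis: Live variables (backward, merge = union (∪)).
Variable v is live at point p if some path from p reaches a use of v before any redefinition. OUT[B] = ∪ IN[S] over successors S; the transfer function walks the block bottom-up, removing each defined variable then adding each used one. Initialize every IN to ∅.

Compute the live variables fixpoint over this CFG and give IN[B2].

Answer: {a, b, c}

Working:
Per-block solution:
  B0: | IN={a, b, c, d} | OUT={a, b, c}
  B1: | IN={a, b, c} | OUT={a, b, c}
  B2: | IN={a, b, c} | OUT={a, b, c, f}
  B3: | IN={a, b, f} | OUT={a, b, e, f}
  B4: | IN={a, b, e, f} | OUT={a, b, c, e, f}
  B5: | IN={a, c, f} | OUT={a, b, e, f}
  B6: | IN={e, f} | OUT={}

Merge at B2: OUT[B2] = IN[B3] ⊔ IN[B5] = {a, b, c, f}
Applying B2's transfer function to that OUT value gives IN[B2] (row B2 above).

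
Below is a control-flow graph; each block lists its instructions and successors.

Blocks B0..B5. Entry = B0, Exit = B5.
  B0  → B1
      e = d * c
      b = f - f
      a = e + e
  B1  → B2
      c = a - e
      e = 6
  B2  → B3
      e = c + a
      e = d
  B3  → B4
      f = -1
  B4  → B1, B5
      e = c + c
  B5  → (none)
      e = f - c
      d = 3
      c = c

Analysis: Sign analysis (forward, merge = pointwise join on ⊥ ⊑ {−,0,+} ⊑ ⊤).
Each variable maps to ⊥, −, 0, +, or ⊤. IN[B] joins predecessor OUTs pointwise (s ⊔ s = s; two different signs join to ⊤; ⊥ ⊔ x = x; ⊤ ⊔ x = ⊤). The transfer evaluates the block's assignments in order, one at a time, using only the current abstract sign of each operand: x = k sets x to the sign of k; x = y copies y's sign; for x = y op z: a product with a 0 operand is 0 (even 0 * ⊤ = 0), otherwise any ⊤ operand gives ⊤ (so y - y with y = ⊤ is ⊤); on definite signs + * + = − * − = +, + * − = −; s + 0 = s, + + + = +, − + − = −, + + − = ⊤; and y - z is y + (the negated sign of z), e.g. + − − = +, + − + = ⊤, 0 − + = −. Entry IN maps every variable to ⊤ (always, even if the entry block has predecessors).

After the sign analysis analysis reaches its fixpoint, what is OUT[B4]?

Fixpoint table:
  B0: | IN=(all ⊤) | OUT=(all ⊤)
  B1: | IN=(all ⊤) | OUT={e:+; rest ⊤}
  B2: | IN={e:+; rest ⊤} | OUT=(all ⊤)
  B3: | IN=(all ⊤) | OUT={f:-; rest ⊤}
  B4: | IN={f:-; rest ⊤} | OUT={f:-; rest ⊤}
  B5: | IN={f:-; rest ⊤} | OUT={d:+, f:-; rest ⊤}

Merge at B4: IN[B4] = OUT[B3] = {a: ⊤, b: ⊤, c: ⊤, d: ⊤, e: ⊤, f: -}
Applying B4's transfer function to that IN value gives OUT[B4] (row B4 above).

Answer: {a: ⊤, b: ⊤, c: ⊤, d: ⊤, e: ⊤, f: -}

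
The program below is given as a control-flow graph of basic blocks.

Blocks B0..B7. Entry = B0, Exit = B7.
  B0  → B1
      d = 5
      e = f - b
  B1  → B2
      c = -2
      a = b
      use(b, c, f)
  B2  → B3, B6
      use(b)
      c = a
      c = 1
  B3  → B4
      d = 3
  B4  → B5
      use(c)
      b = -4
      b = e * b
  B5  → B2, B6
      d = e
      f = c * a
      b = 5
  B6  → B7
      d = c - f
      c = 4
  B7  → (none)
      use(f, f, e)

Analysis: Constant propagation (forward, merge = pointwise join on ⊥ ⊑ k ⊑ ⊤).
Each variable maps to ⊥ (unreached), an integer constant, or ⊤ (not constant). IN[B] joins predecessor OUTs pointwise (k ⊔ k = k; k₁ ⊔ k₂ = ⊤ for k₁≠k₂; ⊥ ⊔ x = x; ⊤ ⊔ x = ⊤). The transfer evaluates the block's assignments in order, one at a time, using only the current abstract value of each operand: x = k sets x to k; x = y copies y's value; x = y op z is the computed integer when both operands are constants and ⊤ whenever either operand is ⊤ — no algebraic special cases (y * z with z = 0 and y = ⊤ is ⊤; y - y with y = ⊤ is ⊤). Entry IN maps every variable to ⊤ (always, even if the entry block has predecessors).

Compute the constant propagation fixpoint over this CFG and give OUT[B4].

Fixpoint table:
  B0: | IN=(all ⊤) | OUT={d:5; rest ⊤}
  B1: | IN={d:5; rest ⊤} | OUT={c:-2, d:5; rest ⊤}
  B2: | IN=(all ⊤) | OUT={c:1; rest ⊤}
  B3: | IN={c:1; rest ⊤} | OUT={c:1, d:3; rest ⊤}
  B4: | IN={c:1, d:3; rest ⊤} | OUT={c:1, d:3; rest ⊤}
  B5: | IN={c:1, d:3; rest ⊤} | OUT={b:5, c:1; rest ⊤}
  B6: | IN={c:1; rest ⊤} | OUT={c:4; rest ⊤}
  B7: | IN={c:4; rest ⊤} | OUT={c:4; rest ⊤}

Merge at B4: IN[B4] = OUT[B3] = {a: ⊤, b: ⊤, c: 1, d: 3, e: ⊤, f: ⊤}
Applying B4's transfer function to that IN value gives OUT[B4] (row B4 above).

Answer: {a: ⊤, b: ⊤, c: 1, d: 3, e: ⊤, f: ⊤}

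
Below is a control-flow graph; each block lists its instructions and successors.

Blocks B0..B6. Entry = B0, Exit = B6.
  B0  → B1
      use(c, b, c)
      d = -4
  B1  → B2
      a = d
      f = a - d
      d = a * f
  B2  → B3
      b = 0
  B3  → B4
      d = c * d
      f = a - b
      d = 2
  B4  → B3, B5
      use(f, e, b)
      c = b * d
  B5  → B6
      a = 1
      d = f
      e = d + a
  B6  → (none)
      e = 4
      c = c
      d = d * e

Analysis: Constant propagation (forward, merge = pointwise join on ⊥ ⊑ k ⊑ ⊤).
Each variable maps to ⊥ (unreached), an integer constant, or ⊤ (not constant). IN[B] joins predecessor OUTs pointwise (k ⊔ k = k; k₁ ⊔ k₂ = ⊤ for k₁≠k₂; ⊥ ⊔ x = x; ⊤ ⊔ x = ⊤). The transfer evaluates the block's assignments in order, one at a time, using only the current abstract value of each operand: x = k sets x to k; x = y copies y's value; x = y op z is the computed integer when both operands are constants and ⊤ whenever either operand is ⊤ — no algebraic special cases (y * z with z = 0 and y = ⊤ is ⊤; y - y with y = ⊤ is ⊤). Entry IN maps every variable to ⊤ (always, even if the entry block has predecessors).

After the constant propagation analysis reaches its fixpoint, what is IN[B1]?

Answer: {a: ⊤, b: ⊤, c: ⊤, d: -4, e: ⊤, f: ⊤}

Working:
Fixpoint table:
  B0:   IN=(all ⊤)   OUT={d:-4; rest ⊤}
  B1:   IN={d:-4; rest ⊤}   OUT={a:-4, d:0, f:0; rest ⊤}
  B2:   IN={a:-4, d:0, f:0; rest ⊤}   OUT={a:-4, b:0, d:0, f:0; rest ⊤}
  B3:   IN={a:-4, b:0; rest ⊤}   OUT={a:-4, b:0, d:2, f:-4; rest ⊤}
  B4:   IN={a:-4, b:0, d:2, f:-4; rest ⊤}   OUT={a:-4, b:0, c:0, d:2, f:-4; rest ⊤}
  B5:   IN={a:-4, b:0, c:0, d:2, f:-4; rest ⊤}   OUT={a:1, b:0, c:0, d:-4, e:-3, f:-4; rest ⊤}
  B6:   IN={a:1, b:0, c:0, d:-4, e:-3, f:-4; rest ⊤}   OUT={a:1, b:0, c:0, d:-16, e:4, f:-4; rest ⊤}

Merge at B1: IN[B1] = OUT[B0] = {a: ⊤, b: ⊤, c: ⊤, d: -4, e: ⊤, f: ⊤}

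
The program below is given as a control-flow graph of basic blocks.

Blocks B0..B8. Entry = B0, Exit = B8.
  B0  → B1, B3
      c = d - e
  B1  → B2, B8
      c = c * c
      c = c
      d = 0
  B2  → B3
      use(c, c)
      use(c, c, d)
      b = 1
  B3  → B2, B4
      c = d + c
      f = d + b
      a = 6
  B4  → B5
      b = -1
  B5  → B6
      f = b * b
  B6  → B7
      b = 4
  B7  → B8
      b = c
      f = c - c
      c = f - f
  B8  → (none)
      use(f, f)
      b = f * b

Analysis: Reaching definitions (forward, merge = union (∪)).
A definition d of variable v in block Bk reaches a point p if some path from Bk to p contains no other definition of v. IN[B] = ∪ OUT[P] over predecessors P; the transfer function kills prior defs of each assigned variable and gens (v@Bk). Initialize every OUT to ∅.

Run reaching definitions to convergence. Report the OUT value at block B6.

Converged values:
  B0: | IN={} | OUT={c@B0}
  B1: | IN={c@B0} | OUT={c@B1, d@B1}
  B2: | IN={a@B3, b@B2, c@B1, c@B3, d@B1, f@B3} | OUT={a@B3, b@B2, c@B1, c@B3, d@B1, f@B3}
  B3: | IN={a@B3, b@B2, c@B0, c@B1, c@B3, d@B1, f@B3} | OUT={a@B3, b@B2, c@B3, d@B1, f@B3}
  B4: | IN={a@B3, b@B2, c@B3, d@B1, f@B3} | OUT={a@B3, b@B4, c@B3, d@B1, f@B3}
  B5: | IN={a@B3, b@B4, c@B3, d@B1, f@B3} | OUT={a@B3, b@B4, c@B3, d@B1, f@B5}
  B6: | IN={a@B3, b@B4, c@B3, d@B1, f@B5} | OUT={a@B3, b@B6, c@B3, d@B1, f@B5}
  B7: | IN={a@B3, b@B6, c@B3, d@B1, f@B5} | OUT={a@B3, b@B7, c@B7, d@B1, f@B7}
  B8: | IN={a@B3, b@B7, c@B1, c@B7, d@B1, f@B7} | OUT={a@B3, b@B8, c@B1, c@B7, d@B1, f@B7}

Merge at B6: IN[B6] = OUT[B5] = {a@B3, b@B4, c@B3, d@B1, f@B5}
Applying B6's transfer function to that IN value gives OUT[B6] (row B6 above).

Answer: {a@B3, b@B6, c@B3, d@B1, f@B5}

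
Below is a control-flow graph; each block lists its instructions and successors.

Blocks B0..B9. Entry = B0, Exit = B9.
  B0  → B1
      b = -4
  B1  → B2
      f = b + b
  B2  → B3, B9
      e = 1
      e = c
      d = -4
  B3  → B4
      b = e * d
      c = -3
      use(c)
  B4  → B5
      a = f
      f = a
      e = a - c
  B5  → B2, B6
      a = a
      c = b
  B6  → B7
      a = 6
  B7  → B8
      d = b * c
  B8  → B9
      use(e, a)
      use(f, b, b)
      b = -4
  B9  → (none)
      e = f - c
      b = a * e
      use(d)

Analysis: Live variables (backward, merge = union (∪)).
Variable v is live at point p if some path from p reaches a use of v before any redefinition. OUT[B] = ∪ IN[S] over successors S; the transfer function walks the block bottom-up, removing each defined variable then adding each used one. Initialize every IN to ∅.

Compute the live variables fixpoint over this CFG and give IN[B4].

Per-block solution:
  B0:  IN={a, c}  OUT={a, b, c}
  B1:  IN={a, b, c}  OUT={a, c, f}
  B2:  IN={a, c, f}  OUT={a, c, d, e, f}
  B3:  IN={d, e, f}  OUT={b, c, f}
  B4:  IN={b, c, f}  OUT={a, b, e, f}
  B5:  IN={a, b, e, f}  OUT={a, b, c, e, f}
  B6:  IN={b, c, e, f}  OUT={a, b, c, e, f}
  B7:  IN={a, b, c, e, f}  OUT={a, b, c, d, e, f}
  B8:  IN={a, b, c, d, e, f}  OUT={a, c, d, f}
  B9:  IN={a, c, d, f}  OUT={}

Merge at B4: OUT[B4] = IN[B5] = {a, b, e, f}
Applying B4's transfer function to that OUT value gives IN[B4] (row B4 above).

Answer: {b, c, f}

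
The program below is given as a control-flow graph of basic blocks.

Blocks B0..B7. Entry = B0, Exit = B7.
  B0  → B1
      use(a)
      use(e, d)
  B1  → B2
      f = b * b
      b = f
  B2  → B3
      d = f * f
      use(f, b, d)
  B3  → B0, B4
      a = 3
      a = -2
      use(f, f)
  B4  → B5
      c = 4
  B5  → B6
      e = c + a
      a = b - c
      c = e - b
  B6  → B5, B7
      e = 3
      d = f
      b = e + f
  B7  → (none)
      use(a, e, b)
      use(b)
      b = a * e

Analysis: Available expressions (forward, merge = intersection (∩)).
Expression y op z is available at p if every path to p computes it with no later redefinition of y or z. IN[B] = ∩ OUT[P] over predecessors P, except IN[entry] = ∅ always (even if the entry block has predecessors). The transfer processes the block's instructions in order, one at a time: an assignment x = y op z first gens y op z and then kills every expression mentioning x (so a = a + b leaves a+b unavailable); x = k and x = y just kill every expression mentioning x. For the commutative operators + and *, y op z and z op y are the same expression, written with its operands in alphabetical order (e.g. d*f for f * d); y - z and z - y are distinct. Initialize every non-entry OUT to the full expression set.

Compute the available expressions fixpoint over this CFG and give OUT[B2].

Answer: {f*f}

Working:
Fixpoint table:
  B0:  IN={}  OUT={}
  B1:  IN={}  OUT={}
  B2:  IN={}  OUT={f*f}
  B3:  IN={f*f}  OUT={f*f}
  B4:  IN={f*f}  OUT={f*f}
  B5:  IN={f*f}  OUT={e-b, f*f}
  B6:  IN={e-b, f*f}  OUT={e+f, f*f}
  B7:  IN={e+f, f*f}  OUT={a*e, e+f, f*f}

Merge at B2: IN[B2] = OUT[B1] = {}
Applying B2's transfer function to that IN value gives OUT[B2] (row B2 above).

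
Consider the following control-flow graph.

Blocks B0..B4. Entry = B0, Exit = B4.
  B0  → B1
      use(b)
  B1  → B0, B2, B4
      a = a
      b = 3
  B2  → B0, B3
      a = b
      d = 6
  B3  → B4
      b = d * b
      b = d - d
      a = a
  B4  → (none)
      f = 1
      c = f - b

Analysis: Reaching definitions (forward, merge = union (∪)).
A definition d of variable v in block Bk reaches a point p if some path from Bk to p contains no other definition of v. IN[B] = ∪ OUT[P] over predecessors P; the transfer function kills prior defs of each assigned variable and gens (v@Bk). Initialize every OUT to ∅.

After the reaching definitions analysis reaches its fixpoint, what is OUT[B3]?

Answer: {a@B3, b@B3, d@B2}

Trace:
Fixpoint table:
  B0: | IN={a@B1, a@B2, b@B1, d@B2} | OUT={a@B1, a@B2, b@B1, d@B2}
  B1: | IN={a@B1, a@B2, b@B1, d@B2} | OUT={a@B1, b@B1, d@B2}
  B2: | IN={a@B1, b@B1, d@B2} | OUT={a@B2, b@B1, d@B2}
  B3: | IN={a@B2, b@B1, d@B2} | OUT={a@B3, b@B3, d@B2}
  B4: | IN={a@B1, a@B3, b@B1, b@B3, d@B2} | OUT={a@B1, a@B3, b@B1, b@B3, c@B4, d@B2, f@B4}

Merge at B3: IN[B3] = OUT[B2] = {a@B2, b@B1, d@B2}
Applying B3's transfer function to that IN value gives OUT[B3] (row B3 above).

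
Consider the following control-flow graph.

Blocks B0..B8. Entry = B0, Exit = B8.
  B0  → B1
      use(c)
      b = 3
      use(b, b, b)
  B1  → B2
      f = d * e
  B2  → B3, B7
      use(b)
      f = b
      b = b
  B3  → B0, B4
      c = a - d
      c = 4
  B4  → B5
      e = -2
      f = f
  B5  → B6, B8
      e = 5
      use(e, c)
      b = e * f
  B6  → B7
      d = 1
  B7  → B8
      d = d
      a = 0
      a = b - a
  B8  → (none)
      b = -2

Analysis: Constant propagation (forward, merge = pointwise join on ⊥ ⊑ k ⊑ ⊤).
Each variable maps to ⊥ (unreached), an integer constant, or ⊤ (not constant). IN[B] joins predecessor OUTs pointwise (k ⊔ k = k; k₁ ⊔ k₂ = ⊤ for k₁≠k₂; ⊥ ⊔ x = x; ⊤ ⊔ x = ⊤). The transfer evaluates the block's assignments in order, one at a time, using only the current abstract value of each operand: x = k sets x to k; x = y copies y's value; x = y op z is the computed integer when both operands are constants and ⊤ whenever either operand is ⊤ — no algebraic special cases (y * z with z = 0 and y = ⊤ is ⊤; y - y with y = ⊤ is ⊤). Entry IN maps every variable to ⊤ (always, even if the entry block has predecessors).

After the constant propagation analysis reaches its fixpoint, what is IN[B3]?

Answer: {a: ⊤, b: 3, c: ⊤, d: ⊤, e: ⊤, f: 3}

Derivation:
Per-block solution:
  B0: | IN=(all ⊤) | OUT={b:3; rest ⊤}
  B1: | IN={b:3; rest ⊤} | OUT={b:3; rest ⊤}
  B2: | IN={b:3; rest ⊤} | OUT={b:3, f:3; rest ⊤}
  B3: | IN={b:3, f:3; rest ⊤} | OUT={b:3, c:4, f:3; rest ⊤}
  B4: | IN={b:3, c:4, f:3; rest ⊤} | OUT={b:3, c:4, e:-2, f:3; rest ⊤}
  B5: | IN={b:3, c:4, e:-2, f:3; rest ⊤} | OUT={b:15, c:4, e:5, f:3; rest ⊤}
  B6: | IN={b:15, c:4, e:5, f:3; rest ⊤} | OUT={b:15, c:4, d:1, e:5, f:3; rest ⊤}
  B7: | IN={f:3; rest ⊤} | OUT={f:3; rest ⊤}
  B8: | IN={f:3; rest ⊤} | OUT={b:-2, f:3; rest ⊤}

Merge at B3: IN[B3] = OUT[B2] = {a: ⊤, b: 3, c: ⊤, d: ⊤, e: ⊤, f: 3}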